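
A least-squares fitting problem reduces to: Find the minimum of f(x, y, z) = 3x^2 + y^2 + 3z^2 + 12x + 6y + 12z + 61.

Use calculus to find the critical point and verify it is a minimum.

f(x,y,z) = 3x^2 + y^2 + 3z^2 + 12x + 6y + 12z + 61
df/dx = 6x + (12) = 0 => x = -2
df/dy = 2y + (6) = 0 => y = -3
df/dz = 6z + (12) = 0 => z = -2
f(-2,-3,-2) = 3*(-2)^2 + 1*(-3)^2 + 3*(-2)^2 + 12*(-2) + 6*(-3) + 12*(-2) + 61 = 28
Hessian is diagonal with entries 6, 2, 6 > 0, confirmed minimum.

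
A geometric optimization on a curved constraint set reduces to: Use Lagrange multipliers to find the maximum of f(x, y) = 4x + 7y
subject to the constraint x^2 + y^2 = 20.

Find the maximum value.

Set up Lagrange conditions: grad f = lambda * grad g
  4 = 2*lambda*x
  7 = 2*lambda*y
From these: x/y = 4/7, so x = 4t, y = 7t for some t.
Substitute into constraint: (4t)^2 + (7t)^2 = 20
  t^2 * 65 = 20
  t = sqrt(20/65)
Maximum = 4*x + 7*y = (4^2 + 7^2)*t = 65 * sqrt(20/65) = sqrt(1300)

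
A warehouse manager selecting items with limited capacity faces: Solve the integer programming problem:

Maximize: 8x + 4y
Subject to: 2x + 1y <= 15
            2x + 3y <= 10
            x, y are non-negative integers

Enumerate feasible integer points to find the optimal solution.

Constraint 1: 2x + 1y <= 15
Constraint 2: 2x + 3y <= 10
Feasible x range (need y >= 0): 0 <= x <= min(15/2, 10/2) => x in {0, ..., 5}.
Enumerate feasible integer points row by row (the coefficient of y is 4 > 0, so for each x the largest feasible y gives the best value):
  x = 0: y <= min((15 - 2*0)/1, (10 - 2*0)/3) => y in {0, ..., 3}; best 8*0 + 4*3 = 12
  x = 1: y <= min((15 - 2*1)/1, (10 - 2*1)/3) => y in {0, ..., 2}; best 8*1 + 4*2 = 16
  x = 2: y <= min((15 - 2*2)/1, (10 - 2*2)/3) => y in {0, ..., 2}; best 8*2 + 4*2 = 24
  x = 3: y <= min((15 - 2*3)/1, (10 - 2*3)/3) => y in {0, ..., 1}; best 8*3 + 4*1 = 28
  x = 4: y <= min((15 - 2*4)/1, (10 - 2*4)/3) => y in {0}; best 8*4 + 4*0 = 32
  x = 5: y <= min((15 - 2*5)/1, (10 - 2*5)/3) => y in {0}; best 8*5 + 4*0 = 40
The maximum 8x + 4y = 40 is achieved at x = 5, y = 0.
Check: 2*5 + 1*0 = 10 <= 15 and 2*5 + 3*0 = 10 <= 10.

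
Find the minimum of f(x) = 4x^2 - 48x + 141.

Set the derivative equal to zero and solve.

f(x) = 4x^2 - 48x + 141
f'(x) = 8x + (-48) = 0
x = 48/8 = 6
f(6) = -3
Since f''(x) = 8 > 0, this is a minimum.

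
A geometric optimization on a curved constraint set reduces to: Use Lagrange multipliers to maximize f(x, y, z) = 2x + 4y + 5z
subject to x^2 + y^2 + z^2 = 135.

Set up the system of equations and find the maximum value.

Lagrange conditions: 2 = 2*lambda*x, 4 = 2*lambda*y, 5 = 2*lambda*z
So x:2 = y:4 = z:5, i.e. x = 2t, y = 4t, z = 5t
Constraint: t^2*(2^2 + 4^2 + 5^2) = 135
  t^2 * 45 = 135  =>  t = sqrt(3)
Maximum = 2*2t + 4*4t + 5*5t = 45*sqrt(3) = sqrt(6075)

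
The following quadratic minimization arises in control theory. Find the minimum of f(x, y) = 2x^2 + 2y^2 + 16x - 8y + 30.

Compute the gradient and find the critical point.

f(x,y) = 2x^2 + 2y^2 + 16x - 8y + 30
df/dx = 4x + (16) = 0  =>  x = -4
df/dy = 4y + (-8) = 0  =>  y = 2
f(-4, 2) = 2*(-4)^2 + 2*(2)^2 + 16*(-4) + -8*(2) + 30 = -10
Hessian is diagonal with entries 4, 4 > 0, so this is a minimum.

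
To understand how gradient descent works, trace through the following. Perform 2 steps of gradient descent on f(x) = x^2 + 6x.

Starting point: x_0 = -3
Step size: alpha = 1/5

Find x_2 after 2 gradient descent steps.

f(x) = x^2 + 6x, f'(x) = 2x + (6)
Step 1: f'(-3) = 0, x_1 = -3 - 1/5 * 0 = -3
Step 2: f'(-3) = 0, x_2 = -3 - 1/5 * 0 = -3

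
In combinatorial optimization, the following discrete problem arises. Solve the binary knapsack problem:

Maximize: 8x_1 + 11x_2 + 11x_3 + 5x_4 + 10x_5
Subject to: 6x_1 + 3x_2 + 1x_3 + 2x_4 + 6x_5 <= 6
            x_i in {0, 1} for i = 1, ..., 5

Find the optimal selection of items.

Items: item 1 (v=8, w=6), item 2 (v=11, w=3), item 3 (v=11, w=1), item 4 (v=5, w=2), item 5 (v=10, w=6)
Capacity: 6
Checking all 32 subsets (w = total weight, v = total value):
  {}: w = 0, v = 0
  {1}: w = 6, v = 8
  {2}: w = 3, v = 11
  {3}: w = 1, v = 11
  {4}: w = 2, v = 5
  {5}: w = 6, v = 10
  {1, 2}: w = 9 > 6, infeasible
  {1, 3}: w = 7 > 6, infeasible
  {1, 4}: w = 8 > 6, infeasible
  {1, 5}: w = 12 > 6, infeasible
  {2, 3}: w = 4, v = 22
  {2, 4}: w = 5, v = 16
  {2, 5}: w = 9 > 6, infeasible
  {3, 4}: w = 3, v = 16
  {3, 5}: w = 7 > 6, infeasible
  {4, 5}: w = 8 > 6, infeasible
  {1, 2, 3}: w = 10 > 6, infeasible
  {1, 2, 4}: w = 11 > 6, infeasible
  {1, 2, 5}: w = 15 > 6, infeasible
  {1, 3, 4}: w = 9 > 6, infeasible
  {1, 3, 5}: w = 13 > 6, infeasible
  {1, 4, 5}: w = 14 > 6, infeasible
  {2, 3, 4}: w = 6, v = 27
  {2, 3, 5}: w = 10 > 6, infeasible
  {2, 4, 5}: w = 11 > 6, infeasible
  {3, 4, 5}: w = 9 > 6, infeasible
  {1, 2, 3, 4}: w = 12 > 6, infeasible
  {1, 2, 3, 5}: w = 16 > 6, infeasible
  {1, 2, 4, 5}: w = 17 > 6, infeasible
  {1, 3, 4, 5}: w = 15 > 6, infeasible
  {2, 3, 4, 5}: w = 12 > 6, infeasible
  {1, 2, 3, 4, 5}: w = 18 > 6, infeasible
Best feasible subset: items [2, 3, 4]
Total weight: 6 <= 6, total value: 27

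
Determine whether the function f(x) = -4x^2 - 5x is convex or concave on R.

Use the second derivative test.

f(x) = -4x^2 - 5x
f'(x) = -8x - 5
f''(x) = -8
Since f''(x) = -8 < 0 for all x, f is concave on R.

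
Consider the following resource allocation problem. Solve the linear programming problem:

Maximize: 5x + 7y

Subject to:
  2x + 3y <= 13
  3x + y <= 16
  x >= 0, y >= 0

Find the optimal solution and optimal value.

Feasible vertices: (0, 0), (0, 13/3), (5, 1), (16/3, 0)
Objective 5x + 7y at each:
  (0, 0): 0
  (0, 13/3): 91/3
  (5, 1): 32
  (16/3, 0): 80/3
Maximum is 32 at (5, 1).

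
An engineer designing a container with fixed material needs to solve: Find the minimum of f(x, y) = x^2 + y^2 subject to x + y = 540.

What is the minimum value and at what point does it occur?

Substitute y = 540 - x into f(x,y) = x^2 + y^2:
g(x) = x^2 + (540 - x)^2 = 2x^2 - 1080x + 291600
g'(x) = 4x - 1080 = 0  =>  x = 270
y = 540 - 270 = 270
Minimum value = 270^2 + 270^2 = 145800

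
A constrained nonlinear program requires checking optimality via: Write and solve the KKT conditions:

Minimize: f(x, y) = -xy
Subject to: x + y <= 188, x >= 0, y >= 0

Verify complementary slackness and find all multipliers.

Problem: min -xy s.t. x + y <= 188 (multiplier lambda), x >= 0 (mu_x), y >= 0 (mu_y)
KKT stationarity: -y + lambda - mu_x = 0, -x + lambda - mu_y = 0, with lambda, mu_x, mu_y >= 0
Complementary slackness: lambda*(x + y - 188) = 0, mu_x*x = 0, mu_y*y = 0
If lambda = 0: y = -mu_x <= 0 and x = -mu_y <= 0 force x = y = 0 with f = 0; but x = y = 94 is feasible with f = -8836 < 0, so this is not the minimum. Hence lambda > 0 and x + y = 188.
Try x > 0, y > 0 (so mu_x = mu_y = 0): y = lambda, x = lambda => x = y = lambda
x + y = 188 => 2*lambda = 188 => lambda = 94
x* = y* = 94 > 0, consistent with mu_x = mu_y = 0.
(Any feasible point with x = 0 or y = 0 has f = 0 > -8836, so the minimum is not on those boundaries.)
min(-xy) = -8836 (i.e. max xy = 8836)
Multipliers: lambda = 94, mu_x = 0, mu_y = 0
Complementary slackness: lambda*(x + y - 188) = 94*(94 + 94 - 188) = 0, mu_x*x = 0*94 = 0, mu_y*y = 0*94 = 0. Satisfied.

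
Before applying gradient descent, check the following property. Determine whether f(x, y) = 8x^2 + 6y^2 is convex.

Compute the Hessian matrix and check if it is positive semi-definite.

f(x,y) = 8x^2 + 6y^2
Hessian H = [[16, 0], [0, 12]]
trace(H) = 28, det(H) = 192
Eigenvalues: (28 +/- sqrt(16)) / 2 = 16, 12
Since both eigenvalues > 0, f is convex.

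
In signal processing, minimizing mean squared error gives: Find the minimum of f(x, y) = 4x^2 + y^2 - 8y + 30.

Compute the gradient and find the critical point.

f(x,y) = 4x^2 + y^2 - 8y + 30
df/dx = 8x + (0) = 0  =>  x = 0
df/dy = 2y + (-8) = 0  =>  y = 4
f(0, 4) = 4*(0)^2 + 1*(4)^2 + -8*(4) + 30 = 14
Hessian is diagonal with entries 8, 2 > 0, so this is a minimum.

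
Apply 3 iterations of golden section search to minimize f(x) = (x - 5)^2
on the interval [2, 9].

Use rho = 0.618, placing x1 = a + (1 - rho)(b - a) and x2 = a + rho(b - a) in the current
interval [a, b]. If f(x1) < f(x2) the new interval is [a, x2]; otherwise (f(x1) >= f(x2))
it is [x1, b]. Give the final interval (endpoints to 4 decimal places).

Golden section search for min of f(x) = (x - 5)^2 on [2, 9].
Each step: x1 = a + (1 - rho)(b - a), x2 = a + rho(b - a); if f(x1) < f(x2) keep [a, x2], otherwise keep [x1, b].
Step 1: [2.0000, 9.0000], x1=4.6740 (f=0.1063), x2=6.3260 (f=1.7583); f(x1) < f(x2) => keep [2.0000, 6.3260]
Step 2: [2.0000, 6.3260], x1=3.6525 (f=1.8157), x2=4.6735 (f=0.1066); f(x1) > f(x2) => keep [3.6525, 6.3260]
Step 3: [3.6525, 6.3260], x1=4.6738 (f=0.1064), x2=5.3047 (f=0.0929); f(x1) > f(x2) => keep [4.6738, 6.3260]
Final interval: [4.6738, 6.3260]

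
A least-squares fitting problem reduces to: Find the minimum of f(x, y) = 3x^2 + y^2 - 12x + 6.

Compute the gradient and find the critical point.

f(x,y) = 3x^2 + y^2 - 12x + 6
df/dx = 6x + (-12) = 0  =>  x = 2
df/dy = 2y + (0) = 0  =>  y = 0
f(2, 0) = 3*(2)^2 + 1*(0)^2 + -12*(2) + 6 = -6
Hessian is diagonal with entries 6, 2 > 0, so this is a minimum.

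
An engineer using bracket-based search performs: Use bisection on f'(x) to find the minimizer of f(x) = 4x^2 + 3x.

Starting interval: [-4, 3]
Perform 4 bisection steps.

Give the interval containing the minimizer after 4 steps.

Finding critical point of f(x) = 4x^2 + 3x using bisection on f'(x) = 8x + 3.
f'(x) = 0 when x = -3/8.
Starting interval: [-4, 3]
Step 1: mid = -1/2, f'(mid) = -1, new interval = [-1/2, 3]
Step 2: mid = 5/4, f'(mid) = 13, new interval = [-1/2, 5/4]
Step 3: mid = 3/8, f'(mid) = 6, new interval = [-1/2, 3/8]
Step 4: mid = -1/16, f'(mid) = 5/2, new interval = [-1/2, -1/16]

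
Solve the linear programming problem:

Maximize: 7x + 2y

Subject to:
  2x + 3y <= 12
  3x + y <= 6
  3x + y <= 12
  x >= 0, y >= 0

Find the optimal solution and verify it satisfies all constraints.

Feasible vertices: (0, 0), (0, 4), (6/7, 24/7), (2, 0)
Objective 7x + 2y at each vertex:
  (0, 0): 0
  (0, 4): 8
  (6/7, 24/7): 90/7
  (2, 0): 14
Maximum is 14 at (2, 0).
Verify constraints at (x, y) = (2, 0):
  2*2 + 3*0 = 4 <= 12
  3*2 + 1*0 = 6 <= 6 (active)
  3*2 + 1*0 = 6 <= 12
  x = 2 >= 0, y = 0 >= 0. All constraints satisfied.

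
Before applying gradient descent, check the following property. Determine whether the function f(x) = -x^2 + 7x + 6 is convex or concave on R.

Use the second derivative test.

f(x) = -x^2 + 7x + 6
f'(x) = -2x + 7
f''(x) = -2
Since f''(x) = -2 < 0 for all x, f is concave on R.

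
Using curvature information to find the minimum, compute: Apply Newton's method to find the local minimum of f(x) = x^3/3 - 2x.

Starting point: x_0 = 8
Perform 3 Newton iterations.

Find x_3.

f(x) = x^3/3 - 2x
f'(x) = x^2 - 2, f''(x) = 2x
Newton update: x_{n+1} = x_n - (x_n^2 - 2)/(2*x_n)
Step 1: x_0 = 8, f'=62, f''=16, x_1 = 33/8
Step 2: x_1 = 33/8, f'=961/64, f''=33/4, x_2 = 1217/528
Step 3: x_2 = 1217/528, f'=923521/278784, f''=1217/264, x_3 = 2038657/1285152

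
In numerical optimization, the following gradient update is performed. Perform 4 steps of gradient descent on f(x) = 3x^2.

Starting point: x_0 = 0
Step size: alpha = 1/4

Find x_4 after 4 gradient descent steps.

f(x) = 3x^2, f'(x) = 6x + (0)
Step 1: f'(0) = 0, x_1 = 0 - 1/4 * 0 = 0
Step 2: f'(0) = 0, x_2 = 0 - 1/4 * 0 = 0
Step 3: f'(0) = 0, x_3 = 0 - 1/4 * 0 = 0
Step 4: f'(0) = 0, x_4 = 0 - 1/4 * 0 = 0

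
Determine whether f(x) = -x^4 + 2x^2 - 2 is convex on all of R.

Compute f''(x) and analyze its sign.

f(x) = -x^4 + 2x^2 - 2
f'(x) = -4x^3 + 4x
f''(x) = -12x^2 + 4
f''(x) = -12x^2 + 4 -> -inf as |x| -> inf
Therefore, f is not globally convex on R.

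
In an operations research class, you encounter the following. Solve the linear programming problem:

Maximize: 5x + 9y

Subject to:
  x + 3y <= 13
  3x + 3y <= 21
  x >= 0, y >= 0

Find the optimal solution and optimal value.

Feasible vertices: (0, 0), (0, 13/3), (4, 3), (7, 0)
Objective 5x + 9y at each:
  (0, 0): 0
  (0, 13/3): 39
  (4, 3): 47
  (7, 0): 35
Maximum is 47 at (4, 3).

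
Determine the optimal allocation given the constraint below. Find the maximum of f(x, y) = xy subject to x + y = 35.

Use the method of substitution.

Substitute y = 35 - x into f(x,y) = xy:
g(x) = x(35 - x) = 35x - x^2
g'(x) = 35 - 2x = 0  =>  x = 35/2
y = 35 - 35/2 = 35/2
Maximum value = (35/2) * (35/2) = 1225/4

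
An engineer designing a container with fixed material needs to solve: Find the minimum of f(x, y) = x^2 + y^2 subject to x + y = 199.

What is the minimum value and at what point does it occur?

Substitute y = 199 - x into f(x,y) = x^2 + y^2:
g(x) = x^2 + (199 - x)^2 = 2x^2 - 398x + 39601
g'(x) = 4x - 398 = 0  =>  x = 199/2
y = 199 - 199/2 = 199/2
Minimum value = (199/2)^2 + (199/2)^2 = 39601/2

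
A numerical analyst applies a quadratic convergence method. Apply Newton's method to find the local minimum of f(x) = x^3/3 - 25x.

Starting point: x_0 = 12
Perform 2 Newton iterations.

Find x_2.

f(x) = x^3/3 - 25x
f'(x) = x^2 - 25, f''(x) = 2x
Newton update: x_{n+1} = x_n - (x_n^2 - 25)/(2*x_n)
Step 1: x_0 = 12, f'=119, f''=24, x_1 = 169/24
Step 2: x_1 = 169/24, f'=14161/576, f''=169/12, x_2 = 42961/8112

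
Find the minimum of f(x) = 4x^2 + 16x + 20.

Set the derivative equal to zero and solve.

f(x) = 4x^2 + 16x + 20
f'(x) = 8x + (16) = 0
x = -16/8 = -2
f(-2) = 4
Since f''(x) = 8 > 0, this is a minimum.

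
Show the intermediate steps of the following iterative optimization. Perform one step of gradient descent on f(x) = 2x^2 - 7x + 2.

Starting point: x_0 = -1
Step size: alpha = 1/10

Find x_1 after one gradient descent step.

f(x) = 2x^2 - 7x + 2
f'(x) = 4x - 7
f'(-1) = 4*-1 + (-7) = -11
x_1 = x_0 - alpha * f'(x_0) = -1 - 1/10 * -11 = 1/10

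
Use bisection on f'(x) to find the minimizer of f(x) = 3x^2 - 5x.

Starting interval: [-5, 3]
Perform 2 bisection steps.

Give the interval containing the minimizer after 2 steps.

Finding critical point of f(x) = 3x^2 - 5x using bisection on f'(x) = 6x + -5.
f'(x) = 0 when x = 5/6.
Starting interval: [-5, 3]
Step 1: mid = -1, f'(mid) = -11, new interval = [-1, 3]
Step 2: mid = 1, f'(mid) = 1, new interval = [-1, 1]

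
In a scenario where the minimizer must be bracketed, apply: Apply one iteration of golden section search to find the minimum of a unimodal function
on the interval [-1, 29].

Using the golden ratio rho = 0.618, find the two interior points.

Golden section search on [-1, 29].
Golden ratio rho = 0.618 (approx).
Interior points:
  x_1 = -1 + (1-0.618)*30 = 10.4600
  x_2 = -1 + 0.618*30 = 17.5400
Compare f(x_1) and f(x_2) to determine which subinterval to keep.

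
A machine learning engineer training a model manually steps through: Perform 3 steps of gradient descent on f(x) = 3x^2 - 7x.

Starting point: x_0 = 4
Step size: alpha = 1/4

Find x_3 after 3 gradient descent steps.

f(x) = 3x^2 - 7x, f'(x) = 6x + (-7)
Step 1: f'(4) = 17, x_1 = 4 - 1/4 * 17 = -1/4
Step 2: f'(-1/4) = -17/2, x_2 = -1/4 - 1/4 * -17/2 = 15/8
Step 3: f'(15/8) = 17/4, x_3 = 15/8 - 1/4 * 17/4 = 13/16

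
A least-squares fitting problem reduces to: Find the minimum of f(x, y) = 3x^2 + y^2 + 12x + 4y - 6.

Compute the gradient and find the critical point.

f(x,y) = 3x^2 + y^2 + 12x + 4y - 6
df/dx = 6x + (12) = 0  =>  x = -2
df/dy = 2y + (4) = 0  =>  y = -2
f(-2, -2) = 3*(-2)^2 + 1*(-2)^2 + 12*(-2) + 4*(-2) + -6 = -22
Hessian is diagonal with entries 6, 2 > 0, so this is a minimum.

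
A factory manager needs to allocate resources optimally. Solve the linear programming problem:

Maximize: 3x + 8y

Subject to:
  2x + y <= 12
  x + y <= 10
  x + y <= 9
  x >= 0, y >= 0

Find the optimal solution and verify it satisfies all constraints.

Feasible vertices: (0, 0), (0, 9), (3, 6), (6, 0)
Objective 3x + 8y at each vertex:
  (0, 0): 0
  (0, 9): 72
  (3, 6): 57
  (6, 0): 18
Maximum is 72 at (0, 9).
Verify constraints at (x, y) = (0, 9):
  2*0 + 1*9 = 9 <= 12
  1*0 + 1*9 = 9 <= 10
  1*0 + 1*9 = 9 <= 9 (active)
  x = 0 >= 0, y = 9 >= 0. All constraints satisfied.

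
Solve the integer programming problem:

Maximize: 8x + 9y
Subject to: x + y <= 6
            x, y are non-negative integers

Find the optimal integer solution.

Objective: 8x + 9y, constraint: x + y <= 6
Coefficient of y is 9 > coefficient of x is 8, so allocate the entire budget to y.
Optimal: x = 0, y = 6, value = 54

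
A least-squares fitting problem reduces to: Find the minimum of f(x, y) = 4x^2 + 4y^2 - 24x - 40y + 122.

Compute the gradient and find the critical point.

f(x,y) = 4x^2 + 4y^2 - 24x - 40y + 122
df/dx = 8x + (-24) = 0  =>  x = 3
df/dy = 8y + (-40) = 0  =>  y = 5
f(3, 5) = 4*(3)^2 + 4*(5)^2 + -24*(3) + -40*(5) + 122 = -14
Hessian is diagonal with entries 8, 8 > 0, so this is a minimum.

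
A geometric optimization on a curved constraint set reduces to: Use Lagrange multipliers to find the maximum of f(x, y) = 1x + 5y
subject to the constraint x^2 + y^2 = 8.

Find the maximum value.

Set up Lagrange conditions: grad f = lambda * grad g
  1 = 2*lambda*x
  5 = 2*lambda*y
From these: x/y = 1/5, so x = 1t, y = 5t for some t.
Substitute into constraint: (1t)^2 + (5t)^2 = 8
  t^2 * 26 = 8
  t = sqrt(8/26)
Maximum = 1*x + 5*y = (1^2 + 5^2)*t = 26 * sqrt(8/26) = sqrt(208)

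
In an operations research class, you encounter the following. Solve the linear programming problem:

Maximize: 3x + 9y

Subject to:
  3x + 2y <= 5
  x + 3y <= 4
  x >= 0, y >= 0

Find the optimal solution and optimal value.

Feasible vertices: (0, 0), (0, 4/3), (1, 1), (5/3, 0)
Objective 3x + 9y at each:
  (0, 0): 0
  (0, 4/3): 12
  (1, 1): 12
  (5/3, 0): 5
Maximum is 12 at (0, 4/3).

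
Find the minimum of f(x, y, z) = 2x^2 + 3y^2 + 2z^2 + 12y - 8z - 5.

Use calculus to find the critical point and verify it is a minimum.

f(x,y,z) = 2x^2 + 3y^2 + 2z^2 + 12y - 8z - 5
df/dx = 4x + (0) = 0 => x = 0
df/dy = 6y + (12) = 0 => y = -2
df/dz = 4z + (-8) = 0 => z = 2
f(0,-2,2) = 2*(0)^2 + 3*(-2)^2 + 2*(2)^2 + 12*(-2) + -8*(2) + -5 = -25
Hessian is diagonal with entries 4, 6, 4 > 0, confirmed minimum.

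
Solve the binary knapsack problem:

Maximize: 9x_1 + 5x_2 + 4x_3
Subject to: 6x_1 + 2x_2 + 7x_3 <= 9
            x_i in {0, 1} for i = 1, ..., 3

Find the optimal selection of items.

Items: item 1 (v=9, w=6), item 2 (v=5, w=2), item 3 (v=4, w=7)
Capacity: 9
Checking all 8 subsets (w = total weight, v = total value):
  {}: w = 0, v = 0
  {1}: w = 6, v = 9
  {2}: w = 2, v = 5
  {3}: w = 7, v = 4
  {1, 2}: w = 8, v = 14
  {1, 3}: w = 13 > 9, infeasible
  {2, 3}: w = 9, v = 9
  {1, 2, 3}: w = 15 > 9, infeasible
Best feasible subset: items [1, 2]
Total weight: 8 <= 9, total value: 14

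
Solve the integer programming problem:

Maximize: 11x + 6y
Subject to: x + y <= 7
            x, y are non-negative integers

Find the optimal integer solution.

Objective: 11x + 6y, constraint: x + y <= 7
Coefficient of x is 11 >= coefficient of y is 6, so allocate the entire budget to x.
Optimal: x = 7, y = 0, value = 77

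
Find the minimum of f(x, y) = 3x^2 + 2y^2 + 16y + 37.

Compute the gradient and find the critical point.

f(x,y) = 3x^2 + 2y^2 + 16y + 37
df/dx = 6x + (0) = 0  =>  x = 0
df/dy = 4y + (16) = 0  =>  y = -4
f(0, -4) = 3*(0)^2 + 2*(-4)^2 + 16*(-4) + 37 = 5
Hessian is diagonal with entries 6, 4 > 0, so this is a minimum.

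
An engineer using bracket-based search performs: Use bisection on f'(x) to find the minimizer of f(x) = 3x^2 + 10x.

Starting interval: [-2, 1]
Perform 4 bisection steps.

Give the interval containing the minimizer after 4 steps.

Finding critical point of f(x) = 3x^2 + 10x using bisection on f'(x) = 6x + 10.
f'(x) = 0 when x = -5/3.
Starting interval: [-2, 1]
Step 1: mid = -1/2, f'(mid) = 7, new interval = [-2, -1/2]
Step 2: mid = -5/4, f'(mid) = 5/2, new interval = [-2, -5/4]
Step 3: mid = -13/8, f'(mid) = 1/4, new interval = [-2, -13/8]
Step 4: mid = -29/16, f'(mid) = -7/8, new interval = [-29/16, -13/8]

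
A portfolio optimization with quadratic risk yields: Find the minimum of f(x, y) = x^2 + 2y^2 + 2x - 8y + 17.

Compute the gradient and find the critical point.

f(x,y) = x^2 + 2y^2 + 2x - 8y + 17
df/dx = 2x + (2) = 0  =>  x = -1
df/dy = 4y + (-8) = 0  =>  y = 2
f(-1, 2) = 1*(-1)^2 + 2*(2)^2 + 2*(-1) + -8*(2) + 17 = 8
Hessian is diagonal with entries 2, 4 > 0, so this is a minimum.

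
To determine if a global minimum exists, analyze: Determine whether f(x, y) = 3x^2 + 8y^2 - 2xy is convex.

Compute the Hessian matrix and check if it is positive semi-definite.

f(x,y) = 3x^2 + 8y^2 - 2xy
Hessian H = [[6, -2], [-2, 16]]
trace(H) = 22, det(H) = 92
Eigenvalues: (22 +/- sqrt(116)) / 2 = 16.39, 5.615
Since both eigenvalues > 0, f is convex.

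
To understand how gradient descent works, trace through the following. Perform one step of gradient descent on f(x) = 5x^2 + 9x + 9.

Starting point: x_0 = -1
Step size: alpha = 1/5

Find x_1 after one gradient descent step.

f(x) = 5x^2 + 9x + 9
f'(x) = 10x + 9
f'(-1) = 10*-1 + (9) = -1
x_1 = x_0 - alpha * f'(x_0) = -1 - 1/5 * -1 = -4/5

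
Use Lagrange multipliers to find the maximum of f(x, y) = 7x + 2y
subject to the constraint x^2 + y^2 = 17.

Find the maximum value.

Set up Lagrange conditions: grad f = lambda * grad g
  7 = 2*lambda*x
  2 = 2*lambda*y
From these: x/y = 7/2, so x = 7t, y = 2t for some t.
Substitute into constraint: (7t)^2 + (2t)^2 = 17
  t^2 * 53 = 17
  t = sqrt(17/53)
Maximum = 7*x + 2*y = (7^2 + 2^2)*t = 53 * sqrt(17/53) = sqrt(901)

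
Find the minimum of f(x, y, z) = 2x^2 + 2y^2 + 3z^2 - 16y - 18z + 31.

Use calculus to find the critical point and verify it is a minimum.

f(x,y,z) = 2x^2 + 2y^2 + 3z^2 - 16y - 18z + 31
df/dx = 4x + (0) = 0 => x = 0
df/dy = 4y + (-16) = 0 => y = 4
df/dz = 6z + (-18) = 0 => z = 3
f(0,4,3) = 2*(0)^2 + 2*(4)^2 + 3*(3)^2 + -16*(4) + -18*(3) + 31 = -28
Hessian is diagonal with entries 4, 4, 6 > 0, confirmed minimum.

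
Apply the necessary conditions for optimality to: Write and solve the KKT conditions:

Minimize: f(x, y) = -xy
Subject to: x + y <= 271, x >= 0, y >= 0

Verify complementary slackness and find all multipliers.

Problem: min -xy s.t. x + y <= 271 (multiplier lambda), x >= 0 (mu_x), y >= 0 (mu_y)
KKT stationarity: -y + lambda - mu_x = 0, -x + lambda - mu_y = 0, with lambda, mu_x, mu_y >= 0
Complementary slackness: lambda*(x + y - 271) = 0, mu_x*x = 0, mu_y*y = 0
If lambda = 0: y = -mu_x <= 0 and x = -mu_y <= 0 force x = y = 0 with f = 0; but x = y = 271/2 is feasible with f = -73441/4 < 0, so this is not the minimum. Hence lambda > 0 and x + y = 271.
Try x > 0, y > 0 (so mu_x = mu_y = 0): y = lambda, x = lambda => x = y = lambda
x + y = 271 => 2*lambda = 271 => lambda = 271/2
x* = y* = 271/2 > 0, consistent with mu_x = mu_y = 0.
(Any feasible point with x = 0 or y = 0 has f = 0 > -73441/4, so the minimum is not on those boundaries.)
min(-xy) = -73441/4 (i.e. max xy = 73441/4)
Multipliers: lambda = 271/2, mu_x = 0, mu_y = 0
Complementary slackness: lambda*(x + y - 271) = 271/2*(271/2 + 271/2 - 271) = 0, mu_x*x = 0*271/2 = 0, mu_y*y = 0*271/2 = 0. Satisfied.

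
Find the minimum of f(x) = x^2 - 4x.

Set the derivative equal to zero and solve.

f(x) = x^2 - 4x
f'(x) = 2x + (-4) = 0
x = 4/2 = 2
f(2) = -4
Since f''(x) = 2 > 0, this is a minimum.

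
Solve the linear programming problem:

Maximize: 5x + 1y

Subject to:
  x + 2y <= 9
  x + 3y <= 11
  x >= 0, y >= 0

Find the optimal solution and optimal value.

Feasible vertices: (0, 0), (0, 11/3), (5, 2), (9, 0)
Objective 5x + 1y at each:
  (0, 0): 0
  (0, 11/3): 11/3
  (5, 2): 27
  (9, 0): 45
Maximum is 45 at (9, 0).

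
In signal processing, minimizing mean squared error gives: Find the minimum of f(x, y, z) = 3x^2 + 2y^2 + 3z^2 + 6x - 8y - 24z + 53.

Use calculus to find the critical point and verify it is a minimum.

f(x,y,z) = 3x^2 + 2y^2 + 3z^2 + 6x - 8y - 24z + 53
df/dx = 6x + (6) = 0 => x = -1
df/dy = 4y + (-8) = 0 => y = 2
df/dz = 6z + (-24) = 0 => z = 4
f(-1,2,4) = 3*(-1)^2 + 2*(2)^2 + 3*(4)^2 + 6*(-1) + -8*(2) + -24*(4) + 53 = -6
Hessian is diagonal with entries 6, 4, 6 > 0, confirmed minimum.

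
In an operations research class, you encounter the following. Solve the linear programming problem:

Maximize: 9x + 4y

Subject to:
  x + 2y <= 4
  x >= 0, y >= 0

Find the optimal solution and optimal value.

The feasible region has vertices at [(0, 0), (4, 0), (0, 2)].
Checking objective 9x + 4y at each vertex:
  (0, 0): 9*0 + 4*0 = 0
  (4, 0): 9*4 + 4*0 = 36
  (0, 2): 9*0 + 4*2 = 8
Maximum is 36 at (4, 0).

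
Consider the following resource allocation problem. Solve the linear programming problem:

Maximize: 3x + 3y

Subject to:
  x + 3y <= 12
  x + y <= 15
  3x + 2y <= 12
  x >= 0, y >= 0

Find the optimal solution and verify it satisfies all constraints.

Feasible vertices: (0, 0), (0, 4), (12/7, 24/7), (4, 0)
Objective 3x + 3y at each vertex:
  (0, 0): 0
  (0, 4): 12
  (12/7, 24/7): 108/7
  (4, 0): 12
Maximum is 108/7 at (12/7, 24/7).
Verify constraints at (x, y) = (12/7, 24/7):
  1*(12/7) + 3*(24/7) = 12 <= 12 (active)
  1*(12/7) + 1*(24/7) = 36/7 <= 15
  3*(12/7) + 2*(24/7) = 12 <= 12 (active)
  x = 12/7 >= 0, y = 24/7 >= 0. All constraints satisfied.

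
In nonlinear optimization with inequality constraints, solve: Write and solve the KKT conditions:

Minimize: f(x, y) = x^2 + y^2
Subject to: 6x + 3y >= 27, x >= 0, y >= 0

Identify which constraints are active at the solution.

KKT conditions for min x^2 + y^2 s.t. 6x + 3y >= 27, x >= 0, y >= 0:
Stationarity: 2x = mu*6 + mu_x, 2y = mu*3 + mu_y, with mu, mu_x, mu_y >= 0
Complementary slackness: mu*(6x + 3y - 27) = 0, mu_x*x = 0, mu_y*y = 0
(0, 0) is infeasible (6*0 + 3*0 < 27), so if mu = 0 stationarity would force x = mu_x/2 >= 0, y = mu_y/2 >= 0 with mu_x*x = mu_y*y = 0, i.e. x = y = 0: contradiction. Hence mu > 0 and 6x + 3y = 27 is active.
Try x > 0, y > 0 (so mu_x = mu_y = 0): x = 6*mu/2, y = 3*mu/2
Substitute: 6*(6*mu/2) + 3*(3*mu/2) = 27
  mu*45/2 = 27 => mu = 6/5
x* = 18/5 > 0, y* = 9/5 > 0, consistent with mu_x = mu_y = 0.
f is convex and the constraints are linear, so this KKT point is the global minimum.
f* = 81/5
Active constraints: 6x + 3y >= 27 (holds with equality, mu = 6/5 > 0); x >= 0 and y >= 0 are inactive (mu_x = mu_y = 0).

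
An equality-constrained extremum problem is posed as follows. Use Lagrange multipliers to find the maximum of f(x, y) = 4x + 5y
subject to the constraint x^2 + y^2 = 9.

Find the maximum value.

Set up Lagrange conditions: grad f = lambda * grad g
  4 = 2*lambda*x
  5 = 2*lambda*y
From these: x/y = 4/5, so x = 4t, y = 5t for some t.
Substitute into constraint: (4t)^2 + (5t)^2 = 9
  t^2 * 41 = 9
  t = sqrt(9/41)
Maximum = 4*x + 5*y = (4^2 + 5^2)*t = 41 * sqrt(9/41) = sqrt(369)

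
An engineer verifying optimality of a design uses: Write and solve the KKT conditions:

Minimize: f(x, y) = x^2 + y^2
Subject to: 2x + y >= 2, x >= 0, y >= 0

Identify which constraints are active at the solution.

KKT conditions for min x^2 + y^2 s.t. 2x + 1y >= 2, x >= 0, y >= 0:
Stationarity: 2x = mu*2 + mu_x, 2y = mu*1 + mu_y, with mu, mu_x, mu_y >= 0
Complementary slackness: mu*(2x + y - 2) = 0, mu_x*x = 0, mu_y*y = 0
(0, 0) is infeasible (2*0 + 1*0 < 2), so if mu = 0 stationarity would force x = mu_x/2 >= 0, y = mu_y/2 >= 0 with mu_x*x = mu_y*y = 0, i.e. x = y = 0: contradiction. Hence mu > 0 and 2x + y = 2 is active.
Try x > 0, y > 0 (so mu_x = mu_y = 0): x = 2*mu/2, y = 1*mu/2
Substitute: 2*(2*mu/2) + 1*(1*mu/2) = 2
  mu*5/2 = 2 => mu = 4/5
x* = 4/5 > 0, y* = 2/5 > 0, consistent with mu_x = mu_y = 0.
f is convex and the constraints are linear, so this KKT point is the global minimum.
f* = 4/5
Active constraints: 2x + y >= 2 (holds with equality, mu = 4/5 > 0); x >= 0 and y >= 0 are inactive (mu_x = mu_y = 0).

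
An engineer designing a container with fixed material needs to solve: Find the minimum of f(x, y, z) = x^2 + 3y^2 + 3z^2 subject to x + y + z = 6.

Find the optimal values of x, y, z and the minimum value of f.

Using Lagrange multipliers on f = x^2 + 3y^2 + 3z^2 with constraint x + y + z = 6:
Conditions: 2*1*x = lambda, 2*3*y = lambda, 2*3*z = lambda
So x = lambda/2, y = lambda/6, z = lambda/6
Substituting into constraint: lambda * (5/6) = 6
lambda = 36/5
x = 18/5, y = 6/5, z = 6/5
Minimum value = 108/5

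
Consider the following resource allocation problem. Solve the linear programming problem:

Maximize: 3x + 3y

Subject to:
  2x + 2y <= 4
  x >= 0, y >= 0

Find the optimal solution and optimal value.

The feasible region has vertices at [(0, 0), (2, 0), (0, 2)].
Checking objective 3x + 3y at each vertex:
  (0, 0): 3*0 + 3*0 = 0
  (2, 0): 3*2 + 3*0 = 6
  (0, 2): 3*0 + 3*2 = 6
Maximum is 6 at (2, 0).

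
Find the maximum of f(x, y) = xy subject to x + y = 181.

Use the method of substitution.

Substitute y = 181 - x into f(x,y) = xy:
g(x) = x(181 - x) = 181x - x^2
g'(x) = 181 - 2x = 0  =>  x = 181/2
y = 181 - 181/2 = 181/2
Maximum value = (181/2) * (181/2) = 32761/4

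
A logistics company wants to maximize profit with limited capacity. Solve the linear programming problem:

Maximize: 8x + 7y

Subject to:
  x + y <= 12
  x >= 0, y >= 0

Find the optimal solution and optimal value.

The feasible region has vertices at [(0, 0), (12, 0), (0, 12)].
Checking objective 8x + 7y at each vertex:
  (0, 0): 8*0 + 7*0 = 0
  (12, 0): 8*12 + 7*0 = 96
  (0, 12): 8*0 + 7*12 = 84
Maximum is 96 at (12, 0).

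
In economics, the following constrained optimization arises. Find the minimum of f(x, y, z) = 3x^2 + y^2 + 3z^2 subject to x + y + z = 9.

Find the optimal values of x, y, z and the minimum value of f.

Using Lagrange multipliers on f = 3x^2 + y^2 + 3z^2 with constraint x + y + z = 9:
Conditions: 2*3*x = lambda, 2*1*y = lambda, 2*3*z = lambda
So x = lambda/6, y = lambda/2, z = lambda/6
Substituting into constraint: lambda * (5/6) = 9
lambda = 54/5
x = 9/5, y = 27/5, z = 9/5
Minimum value = 243/5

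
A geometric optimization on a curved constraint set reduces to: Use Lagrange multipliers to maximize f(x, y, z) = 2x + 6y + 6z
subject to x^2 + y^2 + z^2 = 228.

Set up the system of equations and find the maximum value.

Lagrange conditions: 2 = 2*lambda*x, 6 = 2*lambda*y, 6 = 2*lambda*z
So x:2 = y:6 = z:6, i.e. x = 2t, y = 6t, z = 6t
Constraint: t^2*(2^2 + 6^2 + 6^2) = 228
  t^2 * 76 = 228  =>  t = sqrt(3)
Maximum = 2*2t + 6*6t + 6*6t = 76*sqrt(3) = sqrt(17328)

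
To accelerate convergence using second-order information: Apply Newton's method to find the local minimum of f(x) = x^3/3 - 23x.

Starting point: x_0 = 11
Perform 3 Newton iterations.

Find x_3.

f(x) = x^3/3 - 23x
f'(x) = x^2 - 23, f''(x) = 2x
Newton update: x_{n+1} = x_n - (x_n^2 - 23)/(2*x_n)
Step 1: x_0 = 11, f'=98, f''=22, x_1 = 72/11
Step 2: x_1 = 72/11, f'=2401/121, f''=144/11, x_2 = 7967/1584
Step 3: x_2 = 7967/1584, f'=5764801/2509056, f''=7967/792, x_3 = 121181377/25239456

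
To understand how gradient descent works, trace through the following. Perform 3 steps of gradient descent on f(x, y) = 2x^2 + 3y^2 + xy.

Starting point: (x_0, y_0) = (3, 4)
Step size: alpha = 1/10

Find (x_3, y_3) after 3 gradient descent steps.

f(x,y) = 2x^2 + 3y^2 + xy
grad_x = 4x + 1y, grad_y = 6y + 1x
Step 1: grad = (16, 27), (7/5, 13/10)
Step 2: grad = (69/10, 46/5), (71/100, 19/50)
Step 3: grad = (161/50, 299/100), (97/250, 81/1000)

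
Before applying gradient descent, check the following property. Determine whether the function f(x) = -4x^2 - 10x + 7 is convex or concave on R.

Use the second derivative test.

f(x) = -4x^2 - 10x + 7
f'(x) = -8x - 10
f''(x) = -8
Since f''(x) = -8 < 0 for all x, f is concave on R.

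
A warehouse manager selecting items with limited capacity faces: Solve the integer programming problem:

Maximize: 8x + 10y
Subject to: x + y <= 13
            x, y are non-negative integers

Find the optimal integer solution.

Objective: 8x + 10y, constraint: x + y <= 13
Coefficient of y is 10 > coefficient of x is 8, so allocate the entire budget to y.
Optimal: x = 0, y = 13, value = 130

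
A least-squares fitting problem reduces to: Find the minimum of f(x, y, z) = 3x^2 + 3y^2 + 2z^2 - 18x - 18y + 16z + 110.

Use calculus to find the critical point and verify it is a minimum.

f(x,y,z) = 3x^2 + 3y^2 + 2z^2 - 18x - 18y + 16z + 110
df/dx = 6x + (-18) = 0 => x = 3
df/dy = 6y + (-18) = 0 => y = 3
df/dz = 4z + (16) = 0 => z = -4
f(3,3,-4) = 3*(3)^2 + 3*(3)^2 + 2*(-4)^2 + -18*(3) + -18*(3) + 16*(-4) + 110 = 24
Hessian is diagonal with entries 6, 6, 4 > 0, confirmed minimum.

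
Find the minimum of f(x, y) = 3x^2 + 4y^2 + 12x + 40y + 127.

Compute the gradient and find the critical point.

f(x,y) = 3x^2 + 4y^2 + 12x + 40y + 127
df/dx = 6x + (12) = 0  =>  x = -2
df/dy = 8y + (40) = 0  =>  y = -5
f(-2, -5) = 3*(-2)^2 + 4*(-5)^2 + 12*(-2) + 40*(-5) + 127 = 15
Hessian is diagonal with entries 6, 8 > 0, so this is a minimum.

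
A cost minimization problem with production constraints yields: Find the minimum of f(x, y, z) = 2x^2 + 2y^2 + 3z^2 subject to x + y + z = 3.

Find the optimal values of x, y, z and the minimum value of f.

Using Lagrange multipliers on f = 2x^2 + 2y^2 + 3z^2 with constraint x + y + z = 3:
Conditions: 2*2*x = lambda, 2*2*y = lambda, 2*3*z = lambda
So x = lambda/4, y = lambda/4, z = lambda/6
Substituting into constraint: lambda * (2/3) = 3
lambda = 9/2
x = 9/8, y = 9/8, z = 3/4
Minimum value = 27/4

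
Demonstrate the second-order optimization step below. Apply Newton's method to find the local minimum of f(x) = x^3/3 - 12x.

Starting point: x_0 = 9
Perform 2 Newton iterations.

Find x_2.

f(x) = x^3/3 - 12x
f'(x) = x^2 - 12, f''(x) = 2x
Newton update: x_{n+1} = x_n - (x_n^2 - 12)/(2*x_n)
Step 1: x_0 = 9, f'=69, f''=18, x_1 = 31/6
Step 2: x_1 = 31/6, f'=529/36, f''=31/3, x_2 = 1393/372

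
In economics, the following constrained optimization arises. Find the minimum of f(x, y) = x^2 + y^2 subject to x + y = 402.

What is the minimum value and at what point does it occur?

Substitute y = 402 - x into f(x,y) = x^2 + y^2:
g(x) = x^2 + (402 - x)^2 = 2x^2 - 804x + 161604
g'(x) = 4x - 804 = 0  =>  x = 201
y = 402 - 201 = 201
Minimum value = 201^2 + 201^2 = 80802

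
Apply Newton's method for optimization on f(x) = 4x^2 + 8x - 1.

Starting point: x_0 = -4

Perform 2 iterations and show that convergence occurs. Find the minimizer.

f(x) = 4x^2 + 8x - 1, f'(x) = 8x + (8), f''(x) = 8
Step 1: f'(-4) = -24, x_1 = -4 - -24/8 = -1
Step 2: f'(-1) = 0, x_2 = -1 (converged)
Newton's method converges in 1 step for quadratics.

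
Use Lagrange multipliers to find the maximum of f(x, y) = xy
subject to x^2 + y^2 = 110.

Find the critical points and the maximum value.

Lagrange conditions: y = 2*lambda*x and x = 2*lambda*y
If x = 0 then y = 0, violating the constraint, so x, y != 0.
Dividing: y/x = x/y => x^2 = y^2 => y = x or y = -x
Constraint: 2x^2 = 110 => x^2 = 55 => x = +/-sqrt(55)
Critical points: (sqrt(55), sqrt(55)), (-sqrt(55), -sqrt(55)), (sqrt(55), -sqrt(55)), (-sqrt(55), sqrt(55))
  y = x:  xy = x^2 = 55  at (sqrt(55), sqrt(55)) and (-sqrt(55), -sqrt(55))
  y = -x: xy = -x^2 = -55 at (sqrt(55), -sqrt(55)) and (-sqrt(55), sqrt(55))
Maximum xy = 55 at (sqrt(55), sqrt(55)) and (-sqrt(55), -sqrt(55))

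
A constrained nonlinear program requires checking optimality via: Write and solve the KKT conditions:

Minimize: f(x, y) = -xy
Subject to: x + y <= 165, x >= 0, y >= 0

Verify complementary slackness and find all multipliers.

Problem: min -xy s.t. x + y <= 165 (multiplier lambda), x >= 0 (mu_x), y >= 0 (mu_y)
KKT stationarity: -y + lambda - mu_x = 0, -x + lambda - mu_y = 0, with lambda, mu_x, mu_y >= 0
Complementary slackness: lambda*(x + y - 165) = 0, mu_x*x = 0, mu_y*y = 0
If lambda = 0: y = -mu_x <= 0 and x = -mu_y <= 0 force x = y = 0 with f = 0; but x = y = 165/2 is feasible with f = -27225/4 < 0, so this is not the minimum. Hence lambda > 0 and x + y = 165.
Try x > 0, y > 0 (so mu_x = mu_y = 0): y = lambda, x = lambda => x = y = lambda
x + y = 165 => 2*lambda = 165 => lambda = 165/2
x* = y* = 165/2 > 0, consistent with mu_x = mu_y = 0.
(Any feasible point with x = 0 or y = 0 has f = 0 > -27225/4, so the minimum is not on those boundaries.)
min(-xy) = -27225/4 (i.e. max xy = 27225/4)
Multipliers: lambda = 165/2, mu_x = 0, mu_y = 0
Complementary slackness: lambda*(x + y - 165) = 165/2*(165/2 + 165/2 - 165) = 0, mu_x*x = 0*165/2 = 0, mu_y*y = 0*165/2 = 0. Satisfied.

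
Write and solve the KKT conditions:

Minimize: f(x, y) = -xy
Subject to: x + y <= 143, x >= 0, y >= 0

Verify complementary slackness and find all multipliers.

Problem: min -xy s.t. x + y <= 143 (multiplier lambda), x >= 0 (mu_x), y >= 0 (mu_y)
KKT stationarity: -y + lambda - mu_x = 0, -x + lambda - mu_y = 0, with lambda, mu_x, mu_y >= 0
Complementary slackness: lambda*(x + y - 143) = 0, mu_x*x = 0, mu_y*y = 0
If lambda = 0: y = -mu_x <= 0 and x = -mu_y <= 0 force x = y = 0 with f = 0; but x = y = 143/2 is feasible with f = -20449/4 < 0, so this is not the minimum. Hence lambda > 0 and x + y = 143.
Try x > 0, y > 0 (so mu_x = mu_y = 0): y = lambda, x = lambda => x = y = lambda
x + y = 143 => 2*lambda = 143 => lambda = 143/2
x* = y* = 143/2 > 0, consistent with mu_x = mu_y = 0.
(Any feasible point with x = 0 or y = 0 has f = 0 > -20449/4, so the minimum is not on those boundaries.)
min(-xy) = -20449/4 (i.e. max xy = 20449/4)
Multipliers: lambda = 143/2, mu_x = 0, mu_y = 0
Complementary slackness: lambda*(x + y - 143) = 143/2*(143/2 + 143/2 - 143) = 0, mu_x*x = 0*143/2 = 0, mu_y*y = 0*143/2 = 0. Satisfied.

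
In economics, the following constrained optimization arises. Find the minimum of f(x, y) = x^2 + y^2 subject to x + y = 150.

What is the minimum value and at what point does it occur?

Substitute y = 150 - x into f(x,y) = x^2 + y^2:
g(x) = x^2 + (150 - x)^2 = 2x^2 - 300x + 22500
g'(x) = 4x - 300 = 0  =>  x = 75
y = 150 - 75 = 75
Minimum value = 75^2 + 75^2 = 11250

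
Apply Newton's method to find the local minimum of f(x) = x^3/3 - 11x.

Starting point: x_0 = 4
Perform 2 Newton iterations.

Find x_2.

f(x) = x^3/3 - 11x
f'(x) = x^2 - 11, f''(x) = 2x
Newton update: x_{n+1} = x_n - (x_n^2 - 11)/(2*x_n)
Step 1: x_0 = 4, f'=5, f''=8, x_1 = 27/8
Step 2: x_1 = 27/8, f'=25/64, f''=27/4, x_2 = 1433/432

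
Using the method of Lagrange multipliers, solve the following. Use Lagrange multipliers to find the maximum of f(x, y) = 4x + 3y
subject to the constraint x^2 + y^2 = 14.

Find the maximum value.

Set up Lagrange conditions: grad f = lambda * grad g
  4 = 2*lambda*x
  3 = 2*lambda*y
From these: x/y = 4/3, so x = 4t, y = 3t for some t.
Substitute into constraint: (4t)^2 + (3t)^2 = 14
  t^2 * 25 = 14
  t = sqrt(14/25)
Maximum = 4*x + 3*y = (4^2 + 3^2)*t = 25 * sqrt(14/25) = sqrt(350)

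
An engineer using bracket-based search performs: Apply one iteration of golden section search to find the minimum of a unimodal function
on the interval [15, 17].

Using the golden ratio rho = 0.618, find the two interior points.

Golden section search on [15, 17].
Golden ratio rho = 0.618 (approx).
Interior points:
  x_1 = 15 + (1-0.618)*2 = 15.7640
  x_2 = 15 + 0.618*2 = 16.2360
Compare f(x_1) and f(x_2) to determine which subinterval to keep.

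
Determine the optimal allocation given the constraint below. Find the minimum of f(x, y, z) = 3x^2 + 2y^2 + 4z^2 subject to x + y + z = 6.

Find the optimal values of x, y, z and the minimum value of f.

Using Lagrange multipliers on f = 3x^2 + 2y^2 + 4z^2 with constraint x + y + z = 6:
Conditions: 2*3*x = lambda, 2*2*y = lambda, 2*4*z = lambda
So x = lambda/6, y = lambda/4, z = lambda/8
Substituting into constraint: lambda * (13/24) = 6
lambda = 144/13
x = 24/13, y = 36/13, z = 18/13
Minimum value = 432/13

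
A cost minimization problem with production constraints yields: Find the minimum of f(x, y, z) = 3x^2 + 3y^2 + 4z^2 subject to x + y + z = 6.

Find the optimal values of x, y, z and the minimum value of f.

Using Lagrange multipliers on f = 3x^2 + 3y^2 + 4z^2 with constraint x + y + z = 6:
Conditions: 2*3*x = lambda, 2*3*y = lambda, 2*4*z = lambda
So x = lambda/6, y = lambda/6, z = lambda/8
Substituting into constraint: lambda * (11/24) = 6
lambda = 144/11
x = 24/11, y = 24/11, z = 18/11
Minimum value = 432/11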